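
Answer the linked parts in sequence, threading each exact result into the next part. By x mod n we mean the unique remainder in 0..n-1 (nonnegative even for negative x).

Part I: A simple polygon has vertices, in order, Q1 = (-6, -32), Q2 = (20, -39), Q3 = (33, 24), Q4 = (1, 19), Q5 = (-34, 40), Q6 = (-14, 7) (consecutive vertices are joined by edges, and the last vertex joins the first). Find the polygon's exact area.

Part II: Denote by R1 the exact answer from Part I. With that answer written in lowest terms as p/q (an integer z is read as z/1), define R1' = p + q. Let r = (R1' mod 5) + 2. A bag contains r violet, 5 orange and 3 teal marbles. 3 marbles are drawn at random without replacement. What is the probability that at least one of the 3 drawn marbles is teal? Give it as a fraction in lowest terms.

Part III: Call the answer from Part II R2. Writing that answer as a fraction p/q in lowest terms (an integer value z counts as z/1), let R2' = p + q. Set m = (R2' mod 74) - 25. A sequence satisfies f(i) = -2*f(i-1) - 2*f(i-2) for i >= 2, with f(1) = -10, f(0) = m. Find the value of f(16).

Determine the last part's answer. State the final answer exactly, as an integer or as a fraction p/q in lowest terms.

Part I: cross terms: (-6*-39 - 20*-32)=874, (20*24 - 33*-39)=1767, (33*19 - 1*24)=603, (1*40 - -34*19)=686, (-34*7 - -14*40)=322, (-14*-32 - -6*7)=490; twice the area = |4742| = 4742; area = 2371; answer 2371
Part II: R1 = 2371; threaded value p + q = 2372; r = 4; total draws C(12,3) = 220; complement C(9,3) = 84; favorable 220 - 84 = 136; P = 34/55; answer 34/55
Part III: R2 = 34/55; threaded value p + q = 89; m = -10; f(2) = -2*(-10) - 2*(-10) = 40; iterating: f(2)=40, f(3)=-60, f(4)=40, f(5)=40, f(6)=-160, f(7)=240, f(8)=-160, f(9)=-160, f(10)=640, f(11)=-960, f(12)=640, f(13)=640, f(14)=-2560, f(15)=3840, f(16)=-2560; answer -2560

-2560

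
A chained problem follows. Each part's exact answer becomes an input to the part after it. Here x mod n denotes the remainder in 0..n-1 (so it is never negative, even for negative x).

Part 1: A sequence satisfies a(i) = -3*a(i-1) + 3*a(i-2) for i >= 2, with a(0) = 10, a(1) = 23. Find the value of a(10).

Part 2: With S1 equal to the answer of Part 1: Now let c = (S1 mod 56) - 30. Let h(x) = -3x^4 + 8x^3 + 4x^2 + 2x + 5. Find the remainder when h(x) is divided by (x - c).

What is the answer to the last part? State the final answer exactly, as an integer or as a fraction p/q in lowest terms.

Part 1: a(2) = -3*(23) + 3*(10) = -39; iterating: a(2)=-39, a(3)=186, a(4)=-675, a(5)=2583, a(6)=-9774, a(7)=37071, a(8)=-140535, a(9)=532818, a(10)=-2020059; answer -2020059
Part 2: S1 = -2020059; c = -1; remainder = value at the root: -3*(-1)^4 + 8*(-1)^3 + 4*(-1)^2 + 2*(-1)^1 + 5 = (-3) + (-8) + (4) + (-2) + (5) = -4; answer -4

-4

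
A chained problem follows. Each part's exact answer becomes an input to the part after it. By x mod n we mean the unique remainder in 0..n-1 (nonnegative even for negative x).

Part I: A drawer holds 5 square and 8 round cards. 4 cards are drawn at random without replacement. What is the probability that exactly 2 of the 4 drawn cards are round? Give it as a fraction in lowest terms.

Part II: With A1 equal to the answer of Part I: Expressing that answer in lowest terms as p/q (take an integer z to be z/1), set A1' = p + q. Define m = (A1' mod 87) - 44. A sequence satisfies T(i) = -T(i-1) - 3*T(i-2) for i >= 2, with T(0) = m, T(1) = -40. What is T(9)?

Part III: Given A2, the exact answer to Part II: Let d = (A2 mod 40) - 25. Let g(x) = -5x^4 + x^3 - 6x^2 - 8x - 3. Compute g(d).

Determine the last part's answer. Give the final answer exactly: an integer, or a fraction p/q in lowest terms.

-49683

Part I: total draws C(13,4) = 715; favorable C(8,2)*C(5,2) = 280; P = 56/143; answer 56/143
Part II: A1 = 56/143; threaded value p + q = 199; m = -19; T(2) = -1*(-40) - 3*(-19) = 97; iterating: T(2)=97, T(3)=23, T(4)=-314, T(5)=245, T(6)=697, T(7)=-1432, T(8)=-659, T(9)=4955; answer 4955
Part III: A2 = 4955; d = 10; -5*(10)^4 + 1*(10)^3 - 6*(10)^2 - 8*(10)^1 - 3 = (-50000) + (1000) + (-600) + (-80) + (-3) = -49683; answer -49683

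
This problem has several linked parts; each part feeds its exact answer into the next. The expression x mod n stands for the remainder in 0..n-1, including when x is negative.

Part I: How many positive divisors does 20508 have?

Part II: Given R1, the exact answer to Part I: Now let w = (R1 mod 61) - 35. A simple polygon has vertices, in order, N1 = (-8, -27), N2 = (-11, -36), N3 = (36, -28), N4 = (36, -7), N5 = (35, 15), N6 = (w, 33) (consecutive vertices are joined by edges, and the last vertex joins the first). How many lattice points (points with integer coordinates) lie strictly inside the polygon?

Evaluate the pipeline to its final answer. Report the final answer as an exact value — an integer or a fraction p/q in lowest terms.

2740

Part I: 20508 = 2^2 * 3 * 1709; number of divisors = (2+1) * (1+1) * (1+1) = 12; answer 12
Part II: R1 = 12; w = -23; cross terms: (-8*-36 - -11*-27)=-9, (-11*-28 - 36*-36)=1604, (36*-7 - 36*-28)=756, (36*15 - 35*-7)=785, (35*33 - -23*15)=1500, (-23*-27 - -8*33)=885; twice the area = |5521| = 5521; area = 5521/2; boundary points = 3 + 1 + 21 + 1 + 2 + 15 = 43; strictly interior points = area - boundary/2 + 1 = 2740; answer 2740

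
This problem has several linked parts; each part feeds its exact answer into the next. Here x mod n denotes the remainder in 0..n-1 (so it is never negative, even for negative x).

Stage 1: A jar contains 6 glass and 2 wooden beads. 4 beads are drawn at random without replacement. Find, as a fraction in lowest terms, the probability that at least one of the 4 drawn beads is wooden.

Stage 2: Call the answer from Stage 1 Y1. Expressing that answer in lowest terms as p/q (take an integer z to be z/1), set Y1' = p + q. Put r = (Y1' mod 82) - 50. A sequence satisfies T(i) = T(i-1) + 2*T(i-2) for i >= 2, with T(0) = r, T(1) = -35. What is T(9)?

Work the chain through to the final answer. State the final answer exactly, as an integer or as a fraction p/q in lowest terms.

-10235

Stage 1: total draws C(8,4) = 70; complement C(6,4) = 15; favorable 70 - 15 = 55; P = 11/14; answer 11/14
Stage 2: Y1 = 11/14; threaded value p + q = 25; r = -25; T(2) = 1*(-35) + 2*(-25) = -85; iterating: T(2)=-85, T(3)=-155, T(4)=-325, T(5)=-635, T(6)=-1285, T(7)=-2555, T(8)=-5125, T(9)=-10235; answer -10235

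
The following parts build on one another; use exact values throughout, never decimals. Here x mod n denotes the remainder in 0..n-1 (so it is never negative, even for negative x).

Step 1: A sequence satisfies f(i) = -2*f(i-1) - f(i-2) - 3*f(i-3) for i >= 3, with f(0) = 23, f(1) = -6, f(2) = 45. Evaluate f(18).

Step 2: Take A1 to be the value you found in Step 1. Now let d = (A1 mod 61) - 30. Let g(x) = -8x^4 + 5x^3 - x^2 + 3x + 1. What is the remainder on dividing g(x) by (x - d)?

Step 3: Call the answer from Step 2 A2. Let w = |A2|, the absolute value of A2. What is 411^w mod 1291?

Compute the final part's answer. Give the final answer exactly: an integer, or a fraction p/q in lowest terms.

25

Step 1: f(3) = -2*(45) - 1*(-6) - 3*(23) = -153; iterating: f(3)=-153, f(4)=279, f(5)=-540, f(6)=1260, f(7)=-2817, f(8)=5994, f(9)=-12951, f(10)=28359, f(11)=-61749, f(12)=133992, f(13)=-291312, f(14)=633879, f(15)=-1378422, f(16)=2996901, f(17)=-6517017, f(18)=14172399; answer 14172399
Step 2: A1 = 14172399; d = -5; remainder = value at the root: -8*(-5)^4 + 5*(-5)^3 - 1*(-5)^2 + 3*(-5)^1 + 1 = (-5000) + (-625) + (-25) + (-15) + (1) = -5664; answer -5664
Step 3: A2 = -5664; w = 5664; squarings mod 1291: 411^1=411, 411^2=1091, 411^4=1270, 411^8=441, 411^16=831, 411^32=1167, 411^64=1175, 411^128=546, 411^256=1186, 411^512=697, 411^1024=393, 411^2048=820, 411^4096=1080; 411^5664 = 411^32 * 411^512 * 411^1024 * 411^4096 = 25 (mod 1291); answer 25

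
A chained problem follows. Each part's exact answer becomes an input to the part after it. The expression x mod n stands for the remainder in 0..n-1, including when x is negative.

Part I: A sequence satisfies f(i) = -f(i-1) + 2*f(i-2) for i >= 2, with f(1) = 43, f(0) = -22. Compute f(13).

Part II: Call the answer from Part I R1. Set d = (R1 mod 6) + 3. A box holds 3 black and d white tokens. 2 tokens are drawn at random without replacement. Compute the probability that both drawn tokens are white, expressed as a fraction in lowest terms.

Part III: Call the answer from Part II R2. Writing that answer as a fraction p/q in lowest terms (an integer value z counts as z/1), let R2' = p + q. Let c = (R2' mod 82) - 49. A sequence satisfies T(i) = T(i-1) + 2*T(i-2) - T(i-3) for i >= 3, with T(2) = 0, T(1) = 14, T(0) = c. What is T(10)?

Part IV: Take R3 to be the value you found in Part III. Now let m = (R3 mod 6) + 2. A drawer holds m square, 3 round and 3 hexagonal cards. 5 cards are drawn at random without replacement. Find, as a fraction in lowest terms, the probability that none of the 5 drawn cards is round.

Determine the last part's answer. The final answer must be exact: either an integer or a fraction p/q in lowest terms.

Part I: f(2) = -1*(43) + 2*(-22) = -87; iterating: f(2)=-87, f(3)=173, f(4)=-347, f(5)=693, f(6)=-1387, f(7)=2773, f(8)=-5547, f(9)=11093, f(10)=-22187, f(11)=44373, f(12)=-88747, f(13)=177493; answer 177493
Part II: R1 = 177493; d = 4; total draws C(7,2) = 21; favorable C(4,2) = 6; P = 2/7; answer 2/7
Part III: R2 = 2/7; threaded value p + q = 9; c = -40; T(3) = 1*(0) + 2*(14) - 1*(-40) = 68; iterating: T(3)=68, T(4)=54, T(5)=190, T(6)=230, T(7)=556, T(8)=826, T(9)=1708, T(10)=2804; answer 2804
Part IV: R3 = 2804; m = 4; total draws C(10,5) = 252; favorable C(7,5) = 21; P = 1/12; answer 1/12

1/12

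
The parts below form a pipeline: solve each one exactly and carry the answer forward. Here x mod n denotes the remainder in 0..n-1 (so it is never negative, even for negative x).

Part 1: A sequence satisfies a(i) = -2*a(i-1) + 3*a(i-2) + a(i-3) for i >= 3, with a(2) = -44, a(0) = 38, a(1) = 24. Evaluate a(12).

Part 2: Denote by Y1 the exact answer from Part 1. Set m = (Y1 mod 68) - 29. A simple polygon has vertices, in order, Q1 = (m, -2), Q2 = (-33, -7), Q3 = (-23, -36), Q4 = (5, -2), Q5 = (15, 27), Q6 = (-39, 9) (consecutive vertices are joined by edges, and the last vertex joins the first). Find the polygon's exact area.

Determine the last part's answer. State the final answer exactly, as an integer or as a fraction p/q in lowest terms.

1365

Part 1: a(3) = -2*(-44) + 3*(24) + 1*(38) = 198; iterating: a(3)=198, a(4)=-504, a(5)=1558, a(6)=-4430, a(7)=13030, a(8)=-37792, a(9)=110244, a(10)=-320834, a(11)=934608, a(12)=-2721474; answer -2721474
Part 2: Y1 = -2721474; m = -7; cross terms: (-7*-7 - -33*-2)=-17, (-33*-36 - -23*-7)=1027, (-23*-2 - 5*-36)=226, (5*27 - 15*-2)=165, (15*9 - -39*27)=1188, (-39*-2 - -7*9)=141; twice the area = |2730| = 2730; area = 1365; answer 1365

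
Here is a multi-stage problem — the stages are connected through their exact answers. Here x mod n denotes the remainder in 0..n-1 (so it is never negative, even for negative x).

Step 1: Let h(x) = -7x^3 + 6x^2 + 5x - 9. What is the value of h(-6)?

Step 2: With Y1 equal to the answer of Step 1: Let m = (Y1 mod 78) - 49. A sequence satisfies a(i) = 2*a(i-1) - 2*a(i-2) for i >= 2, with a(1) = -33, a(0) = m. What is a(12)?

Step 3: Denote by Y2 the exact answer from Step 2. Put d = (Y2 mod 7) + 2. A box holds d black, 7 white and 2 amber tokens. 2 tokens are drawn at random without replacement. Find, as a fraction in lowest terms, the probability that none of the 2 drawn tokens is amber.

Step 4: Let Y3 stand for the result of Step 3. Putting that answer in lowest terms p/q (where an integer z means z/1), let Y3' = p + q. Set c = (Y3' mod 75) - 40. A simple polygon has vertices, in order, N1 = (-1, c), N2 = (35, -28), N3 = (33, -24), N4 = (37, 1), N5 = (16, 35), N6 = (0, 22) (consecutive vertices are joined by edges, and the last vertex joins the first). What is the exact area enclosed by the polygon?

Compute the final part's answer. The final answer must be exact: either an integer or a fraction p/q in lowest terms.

1951/2

Step 1: -7*(-6)^3 + 6*(-6)^2 + 5*(-6)^1 - 9 = (1512) + (216) + (-30) + (-9) = 1689; answer 1689
Step 2: Y1 = 1689; m = 2; a(2) = 2*(-33) - 2*(2) = -70; iterating: a(2)=-70, a(3)=-74, a(4)=-8, a(5)=132, a(6)=280, a(7)=296, a(8)=32, a(9)=-528, a(10)=-1120, a(11)=-1184, a(12)=-128; answer -128
Step 3: Y2 = -128; d = 7; total draws C(16,2) = 120; favorable C(14,2) = 91; P = 91/120; answer 91/120
Step 4: Y3 = 91/120; threaded value p + q = 211; c = 21; cross terms: (-1*-28 - 35*21)=-707, (35*-24 - 33*-28)=84, (33*1 - 37*-24)=921, (37*35 - 16*1)=1279, (16*22 - 0*35)=352, (0*21 - -1*22)=22; twice the area = |1951| = 1951; area = 1951/2; answer 1951/2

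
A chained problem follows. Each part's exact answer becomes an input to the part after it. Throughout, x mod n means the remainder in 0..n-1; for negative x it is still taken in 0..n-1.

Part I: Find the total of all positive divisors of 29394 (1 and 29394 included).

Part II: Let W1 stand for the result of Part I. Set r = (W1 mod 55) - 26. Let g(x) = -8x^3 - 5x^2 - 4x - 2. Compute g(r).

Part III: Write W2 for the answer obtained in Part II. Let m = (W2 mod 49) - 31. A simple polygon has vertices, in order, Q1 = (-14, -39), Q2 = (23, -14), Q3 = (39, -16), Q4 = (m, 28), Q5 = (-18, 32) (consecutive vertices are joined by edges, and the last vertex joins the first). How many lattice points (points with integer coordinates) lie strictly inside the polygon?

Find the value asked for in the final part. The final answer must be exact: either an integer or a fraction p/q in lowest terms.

1789

Part I: 29394 = 2 * 3^2 * 23 * 71; sigma = (1 + 2) * (1 + 3 + 9) * (1 + 23) * (1 + 71) = 3 * 13 * 24 * 72 = 67392; answer 67392
Part II: W1 = 67392; r = -9; -8*(-9)^3 - 5*(-9)^2 - 4*(-9)^1 - 2 = (5832) + (-405) + (36) + (-2) = 5461; answer 5461
Part III: W2 = 5461; m = -9; cross terms: (-14*-14 - 23*-39)=1093, (23*-16 - 39*-14)=178, (39*28 - -9*-16)=948, (-9*32 - -18*28)=216, (-18*-39 - -14*32)=1150; twice the area = |3585| = 3585; area = 3585/2; boundary points = 1 + 2 + 4 + 1 + 1 = 9; strictly interior points = area - boundary/2 + 1 = 1789; answer 1789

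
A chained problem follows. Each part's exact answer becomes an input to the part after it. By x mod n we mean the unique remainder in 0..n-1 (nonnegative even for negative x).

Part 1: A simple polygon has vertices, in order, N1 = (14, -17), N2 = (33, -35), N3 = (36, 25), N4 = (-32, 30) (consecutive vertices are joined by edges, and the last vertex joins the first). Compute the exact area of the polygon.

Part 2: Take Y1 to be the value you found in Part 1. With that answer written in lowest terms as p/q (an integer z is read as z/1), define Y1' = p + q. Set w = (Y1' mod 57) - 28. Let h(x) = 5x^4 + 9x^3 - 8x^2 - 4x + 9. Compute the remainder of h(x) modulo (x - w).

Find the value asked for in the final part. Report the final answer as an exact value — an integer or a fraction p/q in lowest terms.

11

Part 1: cross terms: (14*-35 - 33*-17)=71, (33*25 - 36*-35)=2085, (36*30 - -32*25)=1880, (-32*-17 - 14*30)=124; twice the area = |4160| = 4160; area = 2080; answer 2080
Part 2: Y1 = 2080; threaded value p + q = 2081; w = 1; remainder = value at the root: 5*(1)^4 + 9*(1)^3 - 8*(1)^2 - 4*(1)^1 + 9 = (5) + (9) + (-8) + (-4) + (9) = 11; answer 11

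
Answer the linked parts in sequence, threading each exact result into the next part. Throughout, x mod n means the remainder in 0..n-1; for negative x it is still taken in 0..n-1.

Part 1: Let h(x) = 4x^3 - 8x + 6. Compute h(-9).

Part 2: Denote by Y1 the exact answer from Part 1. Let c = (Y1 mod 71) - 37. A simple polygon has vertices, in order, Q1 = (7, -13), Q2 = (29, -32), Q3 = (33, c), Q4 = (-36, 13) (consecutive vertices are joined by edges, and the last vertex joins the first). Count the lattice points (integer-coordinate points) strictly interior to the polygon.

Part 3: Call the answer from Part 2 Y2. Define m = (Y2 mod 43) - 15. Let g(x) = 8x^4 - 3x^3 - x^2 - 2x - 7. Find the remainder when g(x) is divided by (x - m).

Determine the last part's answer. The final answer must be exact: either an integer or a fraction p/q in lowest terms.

4191689

Part 1: 4*(-9)^3 - 8*(-9)^1 + 6 = (-2916) + (72) + (6) = -2838; answer -2838
Part 2: Y1 = -2838; c = -35; cross terms: (7*-32 - 29*-13)=153, (29*-35 - 33*-32)=41, (33*13 - -36*-35)=-831, (-36*-13 - 7*13)=377; twice the area = |-260| = 260; area = 130; boundary points = 1 + 1 + 3 + 1 = 6; strictly interior points = area - boundary/2 + 1 = 128; answer 128
Part 3: Y2 = 128; m = 27; remainder = value at the root: 8*(27)^4 - 3*(27)^3 - 1*(27)^2 - 2*(27)^1 - 7 = (4251528) + (-59049) + (-729) + (-54) + (-7) = 4191689; answer 4191689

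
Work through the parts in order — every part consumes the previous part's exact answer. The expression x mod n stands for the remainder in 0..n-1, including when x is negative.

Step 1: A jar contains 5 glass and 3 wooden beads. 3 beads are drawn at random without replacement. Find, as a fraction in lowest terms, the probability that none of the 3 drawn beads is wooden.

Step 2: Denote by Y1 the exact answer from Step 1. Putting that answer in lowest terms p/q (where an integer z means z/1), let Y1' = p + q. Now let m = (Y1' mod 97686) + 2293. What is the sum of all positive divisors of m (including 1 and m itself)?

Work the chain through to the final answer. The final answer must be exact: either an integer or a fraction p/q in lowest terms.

3492

Step 1: total draws C(8,3) = 56; favorable C(5,3) = 10; P = 5/28; answer 5/28
Step 2: Y1 = 5/28; threaded value p + q = 33; m = 2326; 2326 = 2 * 1163; sigma = (1 + 2) * (1 + 1163) = 3 * 1164 = 3492; answer 3492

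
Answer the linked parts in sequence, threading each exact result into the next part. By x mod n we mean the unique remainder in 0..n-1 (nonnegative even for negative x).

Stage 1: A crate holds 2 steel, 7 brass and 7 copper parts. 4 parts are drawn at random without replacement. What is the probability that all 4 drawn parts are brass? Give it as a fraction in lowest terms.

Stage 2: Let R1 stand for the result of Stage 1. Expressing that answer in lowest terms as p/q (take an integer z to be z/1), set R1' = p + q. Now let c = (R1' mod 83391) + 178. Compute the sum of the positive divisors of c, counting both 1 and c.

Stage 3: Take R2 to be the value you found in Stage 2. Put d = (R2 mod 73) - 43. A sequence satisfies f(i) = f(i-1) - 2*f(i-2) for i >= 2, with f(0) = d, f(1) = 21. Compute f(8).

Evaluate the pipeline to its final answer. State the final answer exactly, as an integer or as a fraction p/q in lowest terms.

Stage 1: total draws C(16,4) = 1820; favorable C(7,4) = 35; P = 1/52; answer 1/52
Stage 2: R1 = 1/52; threaded value p + q = 53; c = 231; 231 = 3 * 7 * 11; sigma = (1 + 3) * (1 + 7) * (1 + 11) = 4 * 8 * 12 = 384; answer 384
Stage 3: R2 = 384; d = -24; f(2) = 1*(21) - 2*(-24) = 69; iterating: f(2)=69, f(3)=27, f(4)=-111, f(5)=-165, f(6)=57, f(7)=387, f(8)=273; answer 273

273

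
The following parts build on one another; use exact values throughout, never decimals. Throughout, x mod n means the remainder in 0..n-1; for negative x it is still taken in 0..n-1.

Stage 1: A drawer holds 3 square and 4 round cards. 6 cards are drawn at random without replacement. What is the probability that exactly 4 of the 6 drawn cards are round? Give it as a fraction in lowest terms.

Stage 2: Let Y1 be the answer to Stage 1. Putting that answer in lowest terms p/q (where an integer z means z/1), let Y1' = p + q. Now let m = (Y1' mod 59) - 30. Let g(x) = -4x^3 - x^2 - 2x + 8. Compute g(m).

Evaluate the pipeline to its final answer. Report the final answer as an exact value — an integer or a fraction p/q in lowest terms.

31648

Stage 1: total draws C(7,6) = 7; favorable C(4,4)*C(3,2) = 3; P = 3/7; answer 3/7
Stage 2: Y1 = 3/7; threaded value p + q = 10; m = -20; -4*(-20)^3 - 1*(-20)^2 - 2*(-20)^1 + 8 = (32000) + (-400) + (40) + (8) = 31648; answer 31648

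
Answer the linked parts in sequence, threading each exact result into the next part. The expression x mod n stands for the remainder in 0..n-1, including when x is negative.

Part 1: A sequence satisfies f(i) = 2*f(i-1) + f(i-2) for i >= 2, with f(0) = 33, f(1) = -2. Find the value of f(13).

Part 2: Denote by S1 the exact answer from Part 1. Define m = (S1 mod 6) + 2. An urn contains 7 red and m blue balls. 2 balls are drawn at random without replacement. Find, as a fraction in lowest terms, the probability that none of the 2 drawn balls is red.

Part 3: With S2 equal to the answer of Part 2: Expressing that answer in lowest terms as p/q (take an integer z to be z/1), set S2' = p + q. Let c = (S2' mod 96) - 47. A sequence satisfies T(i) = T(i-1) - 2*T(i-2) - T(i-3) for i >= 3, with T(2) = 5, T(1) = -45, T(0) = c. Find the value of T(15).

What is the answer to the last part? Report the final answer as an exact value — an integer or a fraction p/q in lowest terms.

Part 1: f(2) = 2*(-2) + 1*(33) = 29; iterating: f(2)=29, f(3)=56, f(4)=141, f(5)=338, f(6)=817, f(7)=1972, f(8)=4761, f(9)=11494, f(10)=27749, f(11)=66992, f(12)=161733, f(13)=390458; answer 390458
Part 2: S1 = 390458; m = 4; total draws C(11,2) = 55; favorable C(4,2) = 6; P = 6/55; answer 6/55
Part 3: S2 = 6/55; threaded value p + q = 61; c = 14; T(3) = 1*(5) - 2*(-45) - 1*(14) = 81; iterating: T(3)=81, T(4)=116, T(5)=-51, T(6)=-364, T(7)=-378, T(8)=401, T(9)=1521, T(10)=1097, T(11)=-2346, T(12)=-6061, T(13)=-2466, T(14)=12002, T(15)=22995; answer 22995

22995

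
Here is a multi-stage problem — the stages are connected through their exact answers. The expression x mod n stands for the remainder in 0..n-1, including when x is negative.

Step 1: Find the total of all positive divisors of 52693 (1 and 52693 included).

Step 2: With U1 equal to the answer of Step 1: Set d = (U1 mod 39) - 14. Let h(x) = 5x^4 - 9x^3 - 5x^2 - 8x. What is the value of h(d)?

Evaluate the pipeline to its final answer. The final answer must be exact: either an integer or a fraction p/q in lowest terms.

Step 1: 52693 = 23 * 29 * 79; sigma = (1 + 23) * (1 + 29) * (1 + 79) = 24 * 30 * 80 = 57600; answer 57600
Step 2: U1 = 57600; d = 22; 5*(22)^4 - 9*(22)^3 - 5*(22)^2 - 8*(22)^1 = (1171280) + (-95832) + (-2420) + (-176) = 1072852; answer 1072852

1072852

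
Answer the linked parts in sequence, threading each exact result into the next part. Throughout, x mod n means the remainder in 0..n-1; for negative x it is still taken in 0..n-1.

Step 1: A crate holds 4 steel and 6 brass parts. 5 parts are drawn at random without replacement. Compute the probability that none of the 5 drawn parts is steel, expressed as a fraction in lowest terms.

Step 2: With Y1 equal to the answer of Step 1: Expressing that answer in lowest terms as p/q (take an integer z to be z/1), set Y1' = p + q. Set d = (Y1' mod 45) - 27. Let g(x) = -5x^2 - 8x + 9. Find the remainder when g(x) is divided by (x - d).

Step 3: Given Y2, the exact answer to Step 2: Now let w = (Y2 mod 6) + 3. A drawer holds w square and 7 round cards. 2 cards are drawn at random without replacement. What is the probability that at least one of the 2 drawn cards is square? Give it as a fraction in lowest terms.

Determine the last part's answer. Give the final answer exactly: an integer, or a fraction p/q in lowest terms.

Step 1: total draws C(10,5) = 252; favorable C(6,5) = 6; P = 1/42; answer 1/42
Step 2: Y1 = 1/42; threaded value p + q = 43; d = 16; remainder = value at the root: -5*(16)^2 - 8*(16)^1 + 9 = (-1280) + (-128) + (9) = -1399; answer -1399
Step 3: Y2 = -1399; w = 8; total draws C(15,2) = 105; complement C(7,2) = 21; favorable 105 - 21 = 84; P = 4/5; answer 4/5

4/5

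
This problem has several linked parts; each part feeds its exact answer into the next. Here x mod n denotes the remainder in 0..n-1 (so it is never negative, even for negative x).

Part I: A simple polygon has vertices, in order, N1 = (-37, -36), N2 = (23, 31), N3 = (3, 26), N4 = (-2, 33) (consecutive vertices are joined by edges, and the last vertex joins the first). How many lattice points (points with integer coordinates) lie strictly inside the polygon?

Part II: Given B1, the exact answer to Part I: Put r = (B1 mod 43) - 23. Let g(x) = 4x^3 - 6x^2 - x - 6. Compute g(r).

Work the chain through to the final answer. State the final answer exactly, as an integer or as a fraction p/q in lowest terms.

12129

Part I: cross terms: (-37*31 - 23*-36)=-319, (23*26 - 3*31)=505, (3*33 - -2*26)=151, (-2*-36 - -37*33)=1293; twice the area = |1630| = 1630; area = 815; boundary points = 1 + 5 + 1 + 1 = 8; strictly interior points = area - boundary/2 + 1 = 812; answer 812
Part II: B1 = 812; r = 15; 4*(15)^3 - 6*(15)^2 - 1*(15)^1 - 6 = (13500) + (-1350) + (-15) + (-6) = 12129; answer 12129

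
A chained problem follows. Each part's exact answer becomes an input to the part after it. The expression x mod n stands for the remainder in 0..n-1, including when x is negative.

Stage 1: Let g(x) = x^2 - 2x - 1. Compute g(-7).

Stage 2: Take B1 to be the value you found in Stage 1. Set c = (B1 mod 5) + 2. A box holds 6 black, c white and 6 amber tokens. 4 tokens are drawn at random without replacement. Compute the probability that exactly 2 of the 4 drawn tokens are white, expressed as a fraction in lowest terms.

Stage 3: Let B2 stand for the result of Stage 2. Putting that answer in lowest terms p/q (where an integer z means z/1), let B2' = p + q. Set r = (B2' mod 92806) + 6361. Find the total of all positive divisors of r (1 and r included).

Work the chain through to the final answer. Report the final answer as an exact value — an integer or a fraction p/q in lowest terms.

Stage 1: 1*(-7)^2 - 2*(-7)^1 - 1 = (49) + (14) + (-1) = 62; answer 62
Stage 2: B1 = 62; c = 4; total draws C(16,4) = 1820; favorable C(4,2)*C(12,2) = 396; P = 99/455; answer 99/455
Stage 3: B2 = 99/455; threaded value p + q = 554; r = 6915; 6915 = 3 * 5 * 461; sigma = (1 + 3) * (1 + 5) * (1 + 461) = 4 * 6 * 462 = 11088; answer 11088

11088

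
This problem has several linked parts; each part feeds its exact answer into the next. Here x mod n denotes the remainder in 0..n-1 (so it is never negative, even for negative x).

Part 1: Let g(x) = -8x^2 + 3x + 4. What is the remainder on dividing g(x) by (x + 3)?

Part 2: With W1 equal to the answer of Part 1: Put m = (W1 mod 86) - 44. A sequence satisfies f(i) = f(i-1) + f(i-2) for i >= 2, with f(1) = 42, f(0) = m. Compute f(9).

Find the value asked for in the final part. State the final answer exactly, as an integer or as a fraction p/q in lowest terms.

Part 1: remainder = value at the root: -8*(-3)^2 + 3*(-3)^1 + 4 = (-72) + (-9) + (4) = -77; answer -77
Part 2: W1 = -77; m = -35; f(2) = 1*(42) + 1*(-35) = 7; iterating: f(2)=7, f(3)=49, f(4)=56, f(5)=105, f(6)=161, f(7)=266, f(8)=427, f(9)=693; answer 693

693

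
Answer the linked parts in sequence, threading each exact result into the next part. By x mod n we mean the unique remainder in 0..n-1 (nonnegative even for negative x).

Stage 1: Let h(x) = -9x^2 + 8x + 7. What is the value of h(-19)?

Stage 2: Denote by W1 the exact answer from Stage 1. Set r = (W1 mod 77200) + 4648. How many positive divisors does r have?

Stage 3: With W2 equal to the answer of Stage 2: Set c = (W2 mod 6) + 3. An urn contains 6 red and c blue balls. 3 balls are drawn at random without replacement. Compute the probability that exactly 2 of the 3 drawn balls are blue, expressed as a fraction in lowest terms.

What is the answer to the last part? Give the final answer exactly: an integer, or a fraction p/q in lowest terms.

Stage 1: -9*(-19)^2 + 8*(-19)^1 + 7 = (-3249) + (-152) + (7) = -3394; answer -3394
Stage 2: W1 = -3394; r = 78454; 78454 = 2 * 39227; number of divisors = (1+1) * (1+1) = 4; answer 4
Stage 3: W2 = 4; c = 7; total draws C(13,3) = 286; favorable C(7,2)*C(6,1) = 126; P = 63/143; answer 63/143

63/143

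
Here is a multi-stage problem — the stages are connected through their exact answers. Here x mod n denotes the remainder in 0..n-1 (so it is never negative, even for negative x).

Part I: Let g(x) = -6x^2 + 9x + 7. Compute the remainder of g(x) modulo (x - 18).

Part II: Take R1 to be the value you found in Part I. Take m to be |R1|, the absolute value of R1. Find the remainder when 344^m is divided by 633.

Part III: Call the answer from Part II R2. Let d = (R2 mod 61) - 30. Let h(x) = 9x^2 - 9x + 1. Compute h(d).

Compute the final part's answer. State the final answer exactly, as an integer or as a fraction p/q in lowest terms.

7309

Part I: remainder = value at the root: -6*(18)^2 + 9*(18)^1 + 7 = (-1944) + (162) + (7) = -1775; answer -1775
Part II: R1 = -1775; m = 1775; squarings mod 633: 344^1=344, 344^2=598, 344^4=592, 344^8=415, 344^16=49, 344^32=502, 344^64=70, 344^128=469, 344^256=310, 344^512=517, 344^1024=163; 344^1775 = 344^1 * 344^2 * 344^4 * 344^8 * 344^32 * 344^64 * 344^128 * 344^512 * 344^1024 = 242 (mod 633); answer 242
Part III: R2 = 242; d = 29; 9*(29)^2 - 9*(29)^1 + 1 = (7569) + (-261) + (1) = 7309; answer 7309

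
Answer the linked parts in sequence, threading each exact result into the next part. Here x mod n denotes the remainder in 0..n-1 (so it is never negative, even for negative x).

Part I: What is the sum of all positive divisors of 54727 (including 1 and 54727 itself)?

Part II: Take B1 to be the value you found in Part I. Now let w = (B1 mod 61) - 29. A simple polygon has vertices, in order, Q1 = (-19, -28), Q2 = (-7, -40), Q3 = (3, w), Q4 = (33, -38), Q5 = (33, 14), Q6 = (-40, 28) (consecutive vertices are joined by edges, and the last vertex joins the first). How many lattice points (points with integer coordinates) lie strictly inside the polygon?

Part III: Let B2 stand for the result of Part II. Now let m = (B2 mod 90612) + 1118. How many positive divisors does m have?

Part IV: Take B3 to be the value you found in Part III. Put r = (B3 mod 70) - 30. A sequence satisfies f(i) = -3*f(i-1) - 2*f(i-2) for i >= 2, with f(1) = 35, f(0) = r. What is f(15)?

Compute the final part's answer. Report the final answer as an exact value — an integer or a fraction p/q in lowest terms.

557057

Part I: 54727 is prime, so its only divisors are 1 and 54727; sigma = 1 + 54727 = 54728; answer 54728
Part II: B1 = 54728; w = -18; cross terms: (-19*-40 - -7*-28)=564, (-7*-18 - 3*-40)=246, (3*-38 - 33*-18)=480, (33*14 - 33*-38)=1716, (33*28 - -40*14)=1484, (-40*-28 - -19*28)=1652; twice the area = |6142| = 6142; area = 3071; boundary points = 12 + 2 + 10 + 52 + 1 + 7 = 84; strictly interior points = area - boundary/2 + 1 = 3030; answer 3030
Part III: B2 = 3030; m = 4148; 4148 = 2^2 * 17 * 61; number of divisors = (2+1) * (1+1) * (1+1) = 12; answer 12
Part IV: B3 = 12; r = -18; f(2) = -3*(35) - 2*(-18) = -69; iterating: f(2)=-69, f(3)=137, f(4)=-273, f(5)=545, f(6)=-1089, f(7)=2177, f(8)=-4353, f(9)=8705, f(10)=-17409, f(11)=34817, f(12)=-69633, f(13)=139265, f(14)=-278529, f(15)=557057; answer 557057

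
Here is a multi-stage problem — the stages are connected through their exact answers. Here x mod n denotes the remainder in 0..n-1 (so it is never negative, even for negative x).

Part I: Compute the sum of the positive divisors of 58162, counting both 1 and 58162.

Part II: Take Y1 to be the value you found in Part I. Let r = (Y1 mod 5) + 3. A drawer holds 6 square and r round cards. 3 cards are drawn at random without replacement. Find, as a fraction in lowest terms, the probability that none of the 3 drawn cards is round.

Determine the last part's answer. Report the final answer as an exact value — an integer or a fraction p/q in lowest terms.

1/6

Part I: 58162 = 2 * 13 * 2237; sigma = (1 + 2) * (1 + 13) * (1 + 2237) = 3 * 14 * 2238 = 93996; answer 93996
Part II: Y1 = 93996; r = 4; total draws C(10,3) = 120; favorable C(6,3) = 20; P = 1/6; answer 1/6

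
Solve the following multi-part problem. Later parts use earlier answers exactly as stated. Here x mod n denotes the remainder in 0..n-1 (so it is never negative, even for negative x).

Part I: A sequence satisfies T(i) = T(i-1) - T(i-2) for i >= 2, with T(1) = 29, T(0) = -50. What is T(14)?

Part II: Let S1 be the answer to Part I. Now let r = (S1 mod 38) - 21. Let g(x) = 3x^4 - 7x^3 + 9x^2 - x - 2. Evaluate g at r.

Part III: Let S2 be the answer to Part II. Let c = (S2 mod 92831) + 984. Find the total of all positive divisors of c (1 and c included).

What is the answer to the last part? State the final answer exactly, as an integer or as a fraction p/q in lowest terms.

Part I: T(2) = 1*(29) - 1*(-50) = 79; iterating: T(2)=79, T(3)=50, T(4)=-29, T(5)=-79, T(6)=-50, T(7)=29, T(8)=79, T(9)=50, T(10)=-29, T(11)=-79, T(12)=-50, T(13)=29, T(14)=79; answer 79
Part II: S1 = 79; r = -18; 3*(-18)^4 - 7*(-18)^3 + 9*(-18)^2 - 1*(-18)^1 - 2 = (314928) + (40824) + (2916) + (18) + (-2) = 358684; answer 358684
Part III: S2 = 358684; c = 81175; 81175 = 5^2 * 17 * 191; sigma = (1 + 5 + 25) * (1 + 17) * (1 + 191) = 31 * 18 * 192 = 107136; answer 107136

107136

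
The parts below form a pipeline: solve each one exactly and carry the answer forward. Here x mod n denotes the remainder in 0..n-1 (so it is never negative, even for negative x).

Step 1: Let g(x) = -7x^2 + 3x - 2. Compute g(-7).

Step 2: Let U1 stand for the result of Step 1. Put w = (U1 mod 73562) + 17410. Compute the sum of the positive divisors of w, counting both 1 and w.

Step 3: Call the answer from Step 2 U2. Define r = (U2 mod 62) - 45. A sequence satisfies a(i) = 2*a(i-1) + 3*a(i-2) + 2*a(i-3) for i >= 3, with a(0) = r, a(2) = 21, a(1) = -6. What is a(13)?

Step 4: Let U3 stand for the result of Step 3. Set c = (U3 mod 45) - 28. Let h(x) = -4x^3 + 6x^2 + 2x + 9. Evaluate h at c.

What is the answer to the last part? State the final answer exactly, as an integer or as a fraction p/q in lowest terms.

Step 1: -7*(-7)^2 + 3*(-7)^1 - 2 = (-343) + (-21) + (-2) = -366; answer -366
Step 2: U1 = -366; w = 90606; 90606 = 2 * 3 * 15101; sigma = (1 + 2) * (1 + 3) * (1 + 15101) = 3 * 4 * 15102 = 181224; answer 181224
Step 3: U2 = 181224; r = 15; a(3) = 2*(21) + 3*(-6) + 2*(15) = 54; iterating: a(3)=54, a(4)=159, a(5)=522, a(6)=1629, a(7)=5142, a(8)=16215, a(9)=51114, a(10)=161157, a(11)=508086, a(12)=1601871, a(13)=5050314; answer 5050314
Step 4: U3 = 5050314; c = -19; -4*(-19)^3 + 6*(-19)^2 + 2*(-19)^1 + 9 = (27436) + (2166) + (-38) + (9) = 29573; answer 29573

29573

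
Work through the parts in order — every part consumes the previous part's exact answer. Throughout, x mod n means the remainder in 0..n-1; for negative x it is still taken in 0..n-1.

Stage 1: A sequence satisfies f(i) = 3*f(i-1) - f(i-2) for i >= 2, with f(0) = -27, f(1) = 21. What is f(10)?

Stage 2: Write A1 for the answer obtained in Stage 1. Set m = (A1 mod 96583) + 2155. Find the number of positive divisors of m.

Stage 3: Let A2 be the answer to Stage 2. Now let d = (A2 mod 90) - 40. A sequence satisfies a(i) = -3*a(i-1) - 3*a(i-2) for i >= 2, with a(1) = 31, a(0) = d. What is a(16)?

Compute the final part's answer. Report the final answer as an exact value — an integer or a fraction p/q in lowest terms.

216513

Stage 1: f(2) = 3*(21) - 1*(-27) = 90; iterating: f(2)=90, f(3)=249, f(4)=657, f(5)=1722, f(6)=4509, f(7)=11805, f(8)=30906, f(9)=80913, f(10)=211833; answer 211833
Stage 2: A1 = 211833; m = 20822; 20822 = 2 * 29 * 359; number of divisors = (1+1) * (1+1) * (1+1) = 8; answer 8
Stage 3: A2 = 8; d = -32; a(2) = -3*(31) - 3*(-32) = 3; iterating: a(2)=3, a(3)=-102, a(4)=297, a(5)=-585, a(6)=864, a(7)=-837, a(8)=-81, a(9)=2754, a(10)=-8019, a(11)=15795, a(12)=-23328, a(13)=22599, a(14)=2187, a(15)=-74358, a(16)=216513; answer 216513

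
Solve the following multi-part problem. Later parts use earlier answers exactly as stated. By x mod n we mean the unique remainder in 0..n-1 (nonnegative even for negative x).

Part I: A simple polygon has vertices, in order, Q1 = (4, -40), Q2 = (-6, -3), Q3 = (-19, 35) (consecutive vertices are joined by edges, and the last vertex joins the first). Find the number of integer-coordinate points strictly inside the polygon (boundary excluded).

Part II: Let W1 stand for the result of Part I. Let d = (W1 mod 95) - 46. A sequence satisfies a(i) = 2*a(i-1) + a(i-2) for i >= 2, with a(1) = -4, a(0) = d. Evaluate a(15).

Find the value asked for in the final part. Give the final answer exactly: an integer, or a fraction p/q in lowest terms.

Part I: cross terms: (4*-3 - -6*-40)=-252, (-6*35 - -19*-3)=-267, (-19*-40 - 4*35)=620; twice the area = |101| = 101; area = 101/2; boundary points = 1 + 1 + 1 = 3; strictly interior points = area - boundary/2 + 1 = 50; answer 50
Part II: W1 = 50; d = 4; a(2) = 2*(-4) + 1*(4) = -4; iterating: a(2)=-4, a(3)=-12, a(4)=-28, a(5)=-68, a(6)=-164, a(7)=-396, a(8)=-956, a(9)=-2308, a(10)=-5572, a(11)=-13452, a(12)=-32476, a(13)=-78404, a(14)=-189284, a(15)=-456972; answer -456972

-456972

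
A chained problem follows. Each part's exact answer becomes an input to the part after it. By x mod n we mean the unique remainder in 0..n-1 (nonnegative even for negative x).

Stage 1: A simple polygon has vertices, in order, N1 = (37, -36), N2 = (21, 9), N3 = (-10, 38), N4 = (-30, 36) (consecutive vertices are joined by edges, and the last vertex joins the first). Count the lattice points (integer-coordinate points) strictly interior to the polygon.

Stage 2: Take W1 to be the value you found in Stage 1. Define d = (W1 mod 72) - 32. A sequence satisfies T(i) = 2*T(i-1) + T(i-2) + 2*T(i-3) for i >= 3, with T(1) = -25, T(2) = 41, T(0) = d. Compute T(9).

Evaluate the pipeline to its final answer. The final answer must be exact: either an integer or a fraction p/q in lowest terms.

14419

Stage 1: cross terms: (37*9 - 21*-36)=1089, (21*38 - -10*9)=888, (-10*36 - -30*38)=780, (-30*-36 - 37*36)=-252; twice the area = |2505| = 2505; area = 2505/2; boundary points = 1 + 1 + 2 + 1 = 5; strictly interior points = area - boundary/2 + 1 = 1251; answer 1251
Stage 2: W1 = 1251; d = -5; T(3) = 2*(41) + 1*(-25) + 2*(-5) = 47; iterating: T(3)=47, T(4)=85, T(5)=299, T(6)=777, T(7)=2023, T(8)=5421, T(9)=14419; answer 14419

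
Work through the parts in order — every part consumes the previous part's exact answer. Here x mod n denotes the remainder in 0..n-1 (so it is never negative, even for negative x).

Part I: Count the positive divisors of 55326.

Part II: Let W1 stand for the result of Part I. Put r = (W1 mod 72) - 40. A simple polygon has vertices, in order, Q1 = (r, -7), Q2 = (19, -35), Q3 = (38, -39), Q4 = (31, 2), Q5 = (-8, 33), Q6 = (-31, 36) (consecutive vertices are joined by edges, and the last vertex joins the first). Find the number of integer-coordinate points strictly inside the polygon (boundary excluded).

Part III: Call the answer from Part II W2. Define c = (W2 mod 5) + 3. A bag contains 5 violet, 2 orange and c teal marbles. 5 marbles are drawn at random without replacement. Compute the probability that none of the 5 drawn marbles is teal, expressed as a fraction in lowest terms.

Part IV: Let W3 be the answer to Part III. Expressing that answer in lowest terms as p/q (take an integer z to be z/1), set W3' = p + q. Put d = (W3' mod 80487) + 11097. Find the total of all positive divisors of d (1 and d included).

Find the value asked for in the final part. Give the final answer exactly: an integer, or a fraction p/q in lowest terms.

Part I: 55326 = 2 * 3 * 9221; number of divisors = (1+1) * (1+1) * (1+1) = 8; answer 8
Part II: W1 = 8; r = -32; cross terms: (-32*-35 - 19*-7)=1253, (19*-39 - 38*-35)=589, (38*2 - 31*-39)=1285, (31*33 - -8*2)=1039, (-8*36 - -31*33)=735, (-31*-7 - -32*36)=1369; twice the area = |6270| = 6270; area = 3135; boundary points = 1 + 1 + 1 + 1 + 1 + 1 = 6; strictly interior points = area - boundary/2 + 1 = 3133; answer 3133
Part III: W2 = 3133; c = 6; total draws C(13,5) = 1287; favorable C(7,5) = 21; P = 7/429; answer 7/429
Part IV: W3 = 7/429; threaded value p + q = 436; d = 11533; 11533 = 19 * 607; sigma = (1 + 19) * (1 + 607) = 20 * 608 = 12160; answer 12160

12160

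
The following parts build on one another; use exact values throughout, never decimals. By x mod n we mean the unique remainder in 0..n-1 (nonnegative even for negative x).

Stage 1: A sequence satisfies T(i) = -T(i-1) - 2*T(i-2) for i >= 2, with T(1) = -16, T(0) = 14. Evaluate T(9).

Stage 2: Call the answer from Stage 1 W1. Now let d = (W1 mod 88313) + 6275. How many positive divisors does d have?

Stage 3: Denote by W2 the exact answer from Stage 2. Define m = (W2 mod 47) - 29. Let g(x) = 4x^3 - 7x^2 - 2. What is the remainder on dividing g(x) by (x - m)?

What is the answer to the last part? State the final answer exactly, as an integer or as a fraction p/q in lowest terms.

Stage 1: T(2) = -1*(-16) - 2*(14) = -12; iterating: T(2)=-12, T(3)=44, T(4)=-20, T(5)=-68, T(6)=108, T(7)=28, T(8)=-244, T(9)=188; answer 188
Stage 2: W1 = 188; d = 6463; 6463 = 23 * 281; number of divisors = (1+1) * (1+1) = 4; answer 4
Stage 3: W2 = 4; m = -25; remainder = value at the root: 4*(-25)^3 - 7*(-25)^2 - 2 = (-62500) + (-4375) + (-2) = -66877; answer -66877

-66877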